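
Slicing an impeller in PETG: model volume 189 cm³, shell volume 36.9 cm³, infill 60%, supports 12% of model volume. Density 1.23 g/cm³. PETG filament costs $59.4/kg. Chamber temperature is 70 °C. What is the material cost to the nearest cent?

Interior volume = 189 − 36.9 = 152.1 cm³.
Infill volume = 0.60 × 152.1 = 91.26 cm³.
Support = 0.12 × 189, so 22.68 cm³.
Total printed volume: 36.9 + 91.26 + 22.68 → 150.84 cm³.
Mass: 150.84 × 1.23 → 185.5332 g.
At $59.4/kg: 185.5332/1000 × 59.4 = $11.02.

$11.02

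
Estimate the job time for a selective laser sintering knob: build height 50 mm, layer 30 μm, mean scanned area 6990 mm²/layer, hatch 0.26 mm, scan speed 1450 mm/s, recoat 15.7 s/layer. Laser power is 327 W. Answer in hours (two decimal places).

Number of layers: 50 / 0.03 → 1667 (rounded up).
Hatch length per layer: 6990 / 0.26 → 26884.6 mm.
Scan time per layer: 26884.6 / 1450 → 18.5411 s.
Time per layer: 18.5411 + 15.7 → 34.2411 s.
Build time = 1667 × 34.2411 = 57079.9137 s = 15.86 hours.

15.86 hours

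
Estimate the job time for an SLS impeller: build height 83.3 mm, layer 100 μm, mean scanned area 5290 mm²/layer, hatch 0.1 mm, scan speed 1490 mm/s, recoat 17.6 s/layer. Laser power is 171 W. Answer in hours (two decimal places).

Layers = ⌈83.3/0.1⌉ = 833.
Scan path per layer: 5290 / 0.1 → 52900 mm.
Per-layer scan time: 52900 / 1490 → 35.5034 s.
Time per layer = 35.5034 + 17.6, so 53.1034 s.
Build time = 833 × 53.1034 = 44235.1322 s = 12.29 hours.

12.29 hours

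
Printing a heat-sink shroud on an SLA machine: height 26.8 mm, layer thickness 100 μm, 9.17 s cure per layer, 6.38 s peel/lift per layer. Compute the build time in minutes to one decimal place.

Layers = ⌈26.8/0.1⌉ = 268.
Per-layer time = 9.17 + 6.38, so 15.55 s.
Build time: 268 × 15.55 s = 4167.4 s, i.e. 69.5 minutes.

69.5 minutes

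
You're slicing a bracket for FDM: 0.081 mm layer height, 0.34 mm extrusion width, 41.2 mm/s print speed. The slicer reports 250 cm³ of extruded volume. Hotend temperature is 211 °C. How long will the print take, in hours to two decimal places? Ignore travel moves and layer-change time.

Extrusion cross-section = 0.081 × 0.34, so 0.02754 mm².
Total extruded path = 250000/0.02754 = 9077705.2 mm.
Time extruding = 9077705.2 / 41.2, so 220332.7 s.
In the requested units: 220332.7 s = 61.20 hours.

61.20 hours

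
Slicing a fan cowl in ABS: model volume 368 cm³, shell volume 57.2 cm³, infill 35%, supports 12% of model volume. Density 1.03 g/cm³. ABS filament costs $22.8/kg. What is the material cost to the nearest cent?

$4.93

Interior volume = 368 − 57.2, so 310.8 cm³.
Infill volume = 0.35 × 310.8, so 108.78 cm³.
Support = 0.12 × 368, so 44.16 cm³.
Total extruded = 57.2 + 108.78 + 44.16, so 210.14 cm³.
Mass = 210.14 × 1.03, so 216.4442 g.
At $22.8/kg: 216.4442/1000 × 22.8 = $4.93.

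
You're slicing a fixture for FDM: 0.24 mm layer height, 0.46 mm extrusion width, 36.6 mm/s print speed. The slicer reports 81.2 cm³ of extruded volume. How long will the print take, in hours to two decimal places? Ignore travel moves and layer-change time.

5.58 hours

Extrusion cross-section: 0.24 × 0.46 → 0.1104 mm².
Toolpath length = 81.2 cm³ / 0.1104 mm² = 81200 / 0.1104 = 735507.2 mm.
Time extruding: 735507.2 / 36.6 → 20095.8 s.
In the requested units: 20095.8 s = 5.58 hours.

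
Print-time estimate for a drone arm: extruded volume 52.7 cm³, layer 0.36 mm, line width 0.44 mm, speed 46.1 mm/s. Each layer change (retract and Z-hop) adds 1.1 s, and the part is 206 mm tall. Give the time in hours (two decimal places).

Extrusion cross-section: 0.36 × 0.44 → 0.1584 mm².
Total extruded path = 52700/0.1584 = 332702 mm.
Extrusion time: 332702 / 46.1 → 7217 s.
Number of layers: 206 / 0.36 → 573 (rounded up).
Z-hop total: 573 × 1.1 → 630.3 s.
Total = 7217 + 630.3 = 7847.3 s = 2.18 hours.

2.18 hours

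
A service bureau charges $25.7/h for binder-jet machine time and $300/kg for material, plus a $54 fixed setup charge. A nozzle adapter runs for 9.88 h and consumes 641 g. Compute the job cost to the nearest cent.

Time charge: 25.7 × 9.88 → $253.916.
Material cost = 300 × 641/1000 = $192.30.
Total = 253.916 + 192.30 + 54 = 500.216 ≈ $500.22.

$500.22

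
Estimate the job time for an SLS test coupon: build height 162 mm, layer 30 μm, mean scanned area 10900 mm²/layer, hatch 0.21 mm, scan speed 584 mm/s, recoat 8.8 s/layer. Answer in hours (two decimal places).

146.52 hours

Layer count = ceil(162 / 0.03) = 5400.
Hatch length per layer: 10900 / 0.21 → 51904.8 mm.
Per-layer scan time = 51904.8 / 584, so 88.8781 s.
Layer cycle: 88.8781 + 8.8 → 97.6781 s.
Build time = 5400 × 97.6781 = 527461.74 s = 146.52 hours.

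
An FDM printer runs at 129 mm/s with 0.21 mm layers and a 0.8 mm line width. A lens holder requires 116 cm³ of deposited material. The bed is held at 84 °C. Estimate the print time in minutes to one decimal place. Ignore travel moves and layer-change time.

89.2 minutes

Bead cross-section: 0.21 × 0.8 → 0.168 mm².
Total extruded path = 116000/0.168 = 690476.2 mm.
Print-move time: 690476.2 / 129 → 5352.5 s.
5352.5 s = 89.2 minutes.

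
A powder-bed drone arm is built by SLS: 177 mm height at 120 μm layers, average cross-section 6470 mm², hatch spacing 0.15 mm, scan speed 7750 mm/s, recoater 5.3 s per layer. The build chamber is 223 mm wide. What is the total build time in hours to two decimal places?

Number of layers: 177 / 0.12 → 1475 (rounded up).
Hatch length per layer = 6470 / 0.15, so 43133.3 mm.
Scan time per layer = 43133.3 / 7750 = 5.5656 s.
Layer cycle = 5.5656 + 5.3, so 10.8656 s.
Total: 1475 × 10.8656 s = 16026.76 s → 4.45 hours.

4.45 hours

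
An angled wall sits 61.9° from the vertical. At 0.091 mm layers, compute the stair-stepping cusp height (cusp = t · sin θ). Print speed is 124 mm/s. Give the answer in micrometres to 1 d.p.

80.3 μm

Cusp = layer height × sin(61.9°) = 0.091 × 0.8821 = 0.080271 mm = 80.3 μm.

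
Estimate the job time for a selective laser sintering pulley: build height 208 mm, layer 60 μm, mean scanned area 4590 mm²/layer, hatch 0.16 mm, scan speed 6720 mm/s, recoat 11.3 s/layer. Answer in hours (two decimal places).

Layer count = ceil(208 / 0.06) = 3467.
Scan path per layer: 4590 / 0.16 → 28687.5 mm.
Per-layer scan time = 28687.5 / 6720 = 4.269 s.
Per-layer time = 4.269 + 11.3 = 15.569 s.
Build time = 3467 × 15.569 = 53977.723 s = 14.99 hours.

14.99 hours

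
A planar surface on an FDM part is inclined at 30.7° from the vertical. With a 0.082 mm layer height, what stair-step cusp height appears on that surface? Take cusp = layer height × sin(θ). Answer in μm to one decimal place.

h_c = t·sin θ = 0.082 × 0.5105 = 0.041861 mm (41.9 μm).

41.9 μm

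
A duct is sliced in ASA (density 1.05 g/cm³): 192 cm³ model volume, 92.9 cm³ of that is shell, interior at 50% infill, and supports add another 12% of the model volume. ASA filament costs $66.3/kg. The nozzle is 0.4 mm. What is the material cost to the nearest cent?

$11.52

Volume inside the shell = 192 − 92.9, so 99.1 cm³.
Deposited infill = 0.50 × 99.1, so 49.55 cm³.
Support = 0.12 × 192 = 23.04 cm³.
Total extruded: 92.9 + 49.55 + 23.04 → 165.49 cm³.
Mass = 165.49 × 1.05, so 173.7645 g.
Cost = 173.7645 g / 1000 × $66.3/kg = $11.52.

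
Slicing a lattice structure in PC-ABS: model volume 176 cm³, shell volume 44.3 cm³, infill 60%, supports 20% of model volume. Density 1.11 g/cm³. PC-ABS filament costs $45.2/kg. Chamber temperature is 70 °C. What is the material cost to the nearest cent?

$7.95

Infill region = 176 − 44.3 = 131.7 cm³.
Infill deposited: 0.60 × 131.7 → 79.02 cm³.
Support: 0.20 × 176 → 35.2 cm³.
Deposited volume = 44.3 + 79.02 + 35.2, so 158.52 cm³.
Mass = 158.52 × 1.11 = 175.9572 g.
Cost = 175.9572 g / 1000 × $45.2/kg = $7.95.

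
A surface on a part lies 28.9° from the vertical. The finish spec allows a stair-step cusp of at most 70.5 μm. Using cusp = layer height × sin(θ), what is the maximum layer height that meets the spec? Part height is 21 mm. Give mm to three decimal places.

sin(28.9°) = 0.4833; t_max = 0.0705/0.4833 = 0.146 mm.

0.146 mm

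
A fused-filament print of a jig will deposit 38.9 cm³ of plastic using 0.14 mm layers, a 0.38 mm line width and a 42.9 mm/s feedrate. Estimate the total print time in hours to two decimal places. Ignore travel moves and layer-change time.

Extrusion cross-section: 0.14 × 0.38 → 0.0532 mm².
Path length: 38900 mm³ / 0.0532 mm² → 731203 mm.
Time extruding = 731203 / 42.9, so 17044.4 s.
Converting: 17044.4 s = 4.73 hours.

4.73 hours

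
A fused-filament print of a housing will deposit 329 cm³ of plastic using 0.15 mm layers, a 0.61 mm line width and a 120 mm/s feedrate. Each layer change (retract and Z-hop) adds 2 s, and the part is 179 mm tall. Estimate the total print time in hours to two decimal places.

Extrusion cross-section: 0.15 × 0.61 → 0.0915 mm².
Path length: 329000 mm³ / 0.0915 mm² → 3595628.4 mm.
Print-move time = 3595628.4 / 120, so 29963.6 s.
Number of layers: 179 / 0.15 → 1194 (rounded up).
Layer-change overhead = 1194 × 2, so 2388 s.
Altogether 29963.6 + 2388 = 32351.6 s, i.e. 8.99 hours.

8.99 hours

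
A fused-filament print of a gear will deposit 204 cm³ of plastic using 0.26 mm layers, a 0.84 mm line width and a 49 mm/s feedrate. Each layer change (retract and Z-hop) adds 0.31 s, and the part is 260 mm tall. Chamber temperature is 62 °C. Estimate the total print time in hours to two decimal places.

Bead cross-section: 0.26 × 0.84 → 0.2184 mm².
Total extruded path = 204000/0.2184 = 934065.9 mm.
Time extruding = 934065.9 / 49, so 19062.6 s.
Layers = ⌈260/0.26⌉ = 1000.
Z-hop total: 1000 × 0.31 → 310 s.
Total = 19062.6 + 310 = 19372.6 s = 5.38 hours.

5.38 hours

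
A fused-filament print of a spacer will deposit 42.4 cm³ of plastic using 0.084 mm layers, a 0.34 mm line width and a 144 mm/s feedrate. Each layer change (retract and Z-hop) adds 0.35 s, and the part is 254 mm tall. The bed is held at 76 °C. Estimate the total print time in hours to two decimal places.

3.16 hours

Line area: 0.084 × 0.34 → 0.02856 mm².
Toolpath length = 42.4 cm³ / 0.02856 mm² = 42400 / 0.02856 = 1484593.8 mm.
Print-move time = 1484593.8 / 144, so 10309.7 s.
Layers = ⌈254/0.084⌉ = 3024.
Non-print overhead = 3024 × 0.35, so 1058.4 s.
Altogether 10309.7 + 1058.4 = 11368.1 s, i.e. 3.16 hours.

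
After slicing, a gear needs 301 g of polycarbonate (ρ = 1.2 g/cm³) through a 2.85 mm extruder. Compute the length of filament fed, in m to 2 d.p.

39.32 m

Extruded volume: 301/1.2 = 250.8333 cm³ (250833.3 mm³).
A = π r² = π × 1.425² = 6.3794 mm².
L = V/A = 250833.3/6.3794 = 39319.26 mm → 39.32 m.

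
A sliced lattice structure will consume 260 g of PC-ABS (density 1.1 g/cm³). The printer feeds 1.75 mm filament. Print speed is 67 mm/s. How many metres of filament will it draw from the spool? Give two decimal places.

Extruded volume: 260/1.1 = 236.3636 cm³ (236363.6 mm³).
Filament cross-section = π × (1.75/2)² = 2.4053 mm².
L = V/A = 236363.6/2.4053 = 98267.83 mm → 98.27 m.

98.27 m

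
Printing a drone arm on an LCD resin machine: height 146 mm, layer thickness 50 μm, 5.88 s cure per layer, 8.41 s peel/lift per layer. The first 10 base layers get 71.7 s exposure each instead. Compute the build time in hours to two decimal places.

11.77 hours

Layers = ⌈146/0.05⌉ = 2920.
Bottom layers = 10 × (71.7 + 8.41), so 801.1 s.
Regular layers: 2910 × (5.88 + 8.41) → 41583.9 s.
Sum: 801.1 + 41583.9 = 42385 s → 11.77 hours.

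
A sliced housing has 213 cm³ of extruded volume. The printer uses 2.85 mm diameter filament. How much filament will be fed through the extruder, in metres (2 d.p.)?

33.39 m

Cross-section of 2.85 mm filament: π·(2.85/2)² = 6.3794 mm².
L = 213000 mm³ / 6.3794 mm² = 33388.72 mm, i.e. 33.39 m.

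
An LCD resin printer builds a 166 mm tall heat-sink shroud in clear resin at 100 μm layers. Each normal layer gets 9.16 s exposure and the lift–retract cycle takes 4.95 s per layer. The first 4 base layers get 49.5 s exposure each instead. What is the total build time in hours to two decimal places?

Layers = ⌈166/0.1⌉ = 1660.
Burn-in layers: 4 × (49.5 + 4.95) → 217.8 s.
Remaining layers = 1656 × (9.16 + 4.95), so 23366.16 s.
Sum: 217.8 + 23366.16 = 23583.96 s → 6.55 hours.

6.55 hours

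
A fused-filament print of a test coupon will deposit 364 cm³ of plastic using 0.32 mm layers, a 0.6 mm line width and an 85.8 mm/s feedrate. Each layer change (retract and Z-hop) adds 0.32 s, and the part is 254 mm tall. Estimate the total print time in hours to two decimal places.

Line area: 0.32 × 0.6 → 0.192 mm².
Path length: 364000 mm³ / 0.192 mm² → 1895833.3 mm.
Print-move time: 1895833.3 / 85.8 → 22096 s.
Number of layers: 254 / 0.32 → 794 (rounded up).
Layer-change overhead: 794 × 0.32 → 254.08 s.
Altogether 22096 + 254.08 = 22350.08 s, i.e. 6.21 hours.

6.21 hours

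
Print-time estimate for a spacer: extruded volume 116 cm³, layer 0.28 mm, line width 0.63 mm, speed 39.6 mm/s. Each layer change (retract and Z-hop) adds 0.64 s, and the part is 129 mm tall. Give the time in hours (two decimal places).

Line area = 0.28 × 0.63, so 0.1764 mm².
Toolpath length = 116 cm³ / 0.1764 mm² = 116000 / 0.1764 = 657596.4 mm.
Print-move time: 657596.4 / 39.6 → 16606 s.
Layers = ⌈129/0.28⌉ = 461.
Non-print overhead = 461 × 0.64 = 295.04 s.
Total = 16606 + 295.04 = 16901.04 s = 4.69 hours.

4.69 hours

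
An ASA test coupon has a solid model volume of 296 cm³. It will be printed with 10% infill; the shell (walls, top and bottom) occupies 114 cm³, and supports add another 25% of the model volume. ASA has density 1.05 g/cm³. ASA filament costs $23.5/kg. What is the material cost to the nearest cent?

Volume inside the shell = 296 − 114, so 182 cm³.
Infill volume = 0.10 × 182, so 18.2 cm³.
Support: 0.25 × 296 → 74 cm³.
Total extruded = 114 + 18.2 + 74 = 206.2 cm³.
Mass = 206.2 × 1.05 = 216.51 g.
Cost = 216.51 g / 1000 × $23.5/kg = $5.09.

$5.09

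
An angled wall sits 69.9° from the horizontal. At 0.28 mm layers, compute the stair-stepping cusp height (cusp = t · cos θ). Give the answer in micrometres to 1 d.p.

96.2 μm

cos(69.9°) = 0.3437, so cusp = 0.28 × 0.3437 = 0.096236 mm → 96.2 μm.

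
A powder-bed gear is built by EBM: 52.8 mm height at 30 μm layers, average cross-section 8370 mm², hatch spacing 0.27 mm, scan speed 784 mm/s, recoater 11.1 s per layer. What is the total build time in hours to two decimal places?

24.76 hours

Layers = ⌈52.8/0.03⌉ = 1760.
Per-layer scan distance: 8370 / 0.27 → 31000 mm.
Scan time per layer = 31000 / 784 = 39.5408 s.
Layer cycle = 39.5408 + 11.1, so 50.6408 s.
Total: 1760 × 50.6408 s = 89127.808 s → 24.76 hours.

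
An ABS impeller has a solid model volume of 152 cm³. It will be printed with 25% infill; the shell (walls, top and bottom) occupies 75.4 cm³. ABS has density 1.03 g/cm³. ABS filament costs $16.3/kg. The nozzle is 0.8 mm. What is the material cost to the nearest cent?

Interior volume = 152 − 75.4, so 76.6 cm³.
Infill deposited = 0.25 × 76.6 = 19.15 cm³.
Total extruded: 75.4 + 19.15 → 94.55 cm³.
Mass = 94.55 × 1.03, so 97.3865 g.
Cost = 97.3865 g / 1000 × $16.3/kg = $1.59.

$1.59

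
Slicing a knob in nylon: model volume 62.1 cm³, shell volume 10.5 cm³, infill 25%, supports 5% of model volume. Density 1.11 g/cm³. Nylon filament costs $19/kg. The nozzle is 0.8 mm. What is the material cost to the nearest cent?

$0.56

Interior volume: 62.1 − 10.5 → 51.6 cm³.
Infill deposited: 0.25 × 51.6 → 12.9 cm³.
Support = 0.05 × 62.1 = 3.105 cm³.
Deposited volume = 10.5 + 12.9 + 3.105 = 26.505 cm³.
Mass: 26.505 × 1.11 → 29.42055 g.
Cost = 29.42055 g / 1000 × $19/kg = $0.56.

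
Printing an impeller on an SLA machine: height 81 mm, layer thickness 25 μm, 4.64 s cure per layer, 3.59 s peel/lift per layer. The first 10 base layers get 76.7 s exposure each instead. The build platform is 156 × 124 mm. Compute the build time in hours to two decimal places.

Layers = ⌈81/0.025⌉ = 3240.
Base layers = 10 × (76.7 + 3.59) = 802.9 s.
Normal layers: 3230 × (4.64 + 3.59) → 26582.9 s.
Total = 802.9 + 26582.9 = 27385.8 s = 7.61 hours.

7.61 hours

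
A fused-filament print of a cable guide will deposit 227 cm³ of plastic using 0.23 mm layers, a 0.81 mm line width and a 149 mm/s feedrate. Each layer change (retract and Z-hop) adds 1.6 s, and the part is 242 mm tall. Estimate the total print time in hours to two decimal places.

Line area = 0.23 × 0.81, so 0.1863 mm².
Path length: 227000 mm³ / 0.1863 mm² → 1218464.8 mm.
Extrusion time = 1218464.8 / 149 = 8177.6 s.
Layer count = ceil(242 / 0.23) = 1053.
Non-print overhead = 1053 × 1.6, so 1684.8 s.
Altogether 8177.6 + 1684.8 = 9862.4 s, i.e. 2.74 hours.

2.74 hours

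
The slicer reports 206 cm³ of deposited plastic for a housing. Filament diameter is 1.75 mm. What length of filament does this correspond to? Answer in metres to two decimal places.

Cross-section of 1.75 mm filament: π·(1.75/2)² = 2.4053 mm².
Length = 206 cm³ / 2.4053 mm² = 206000 / 2.4053 = 85644.2 mm = 85.64 m.

85.64 m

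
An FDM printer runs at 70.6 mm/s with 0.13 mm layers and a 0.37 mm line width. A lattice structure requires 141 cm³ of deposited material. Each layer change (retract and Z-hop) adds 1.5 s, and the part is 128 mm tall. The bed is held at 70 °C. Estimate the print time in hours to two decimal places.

Line area = 0.13 × 0.37 = 0.0481 mm².
Total extruded path = 141000/0.0481 = 2931392.9 mm.
Time extruding: 2931392.9 / 70.6 → 41521.1 s.
Number of layers: 128 / 0.13 → 985 (rounded up).
Layer-change overhead: 985 × 1.5 → 1477.5 s.
Total = 41521.1 + 1477.5 = 42998.6 s = 11.94 hours.

11.94 hours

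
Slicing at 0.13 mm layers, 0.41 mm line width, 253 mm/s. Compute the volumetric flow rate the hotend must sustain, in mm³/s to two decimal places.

13.48

A = 0.13 × 0.41, so 0.0533 mm².
Volumetric flow = 253 × 0.0533 = 13.48 mm³/s.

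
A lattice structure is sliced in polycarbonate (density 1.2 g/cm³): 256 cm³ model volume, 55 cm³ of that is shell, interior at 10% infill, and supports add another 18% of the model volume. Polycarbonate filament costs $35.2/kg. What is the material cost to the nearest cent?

Infill region = 256 − 55, so 201 cm³.
Infill volume = 0.10 × 201 = 20.1 cm³.
Support = 0.18 × 256, so 46.08 cm³.
Total extruded = 55 + 20.1 + 46.08, so 121.18 cm³.
Mass: 121.18 × 1.2 → 145.416 g.
Cost = 145.416 g / 1000 × $35.2/kg = $5.12.

$5.12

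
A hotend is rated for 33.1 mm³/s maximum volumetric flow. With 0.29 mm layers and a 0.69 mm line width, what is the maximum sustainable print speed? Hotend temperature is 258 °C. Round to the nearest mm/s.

165 mm/s

Extrusion cross-section = 0.29 × 0.69 = 0.2001 mm².
Max speed = 33.1 / 0.2001 = 165.42 ≈ 165 mm/s.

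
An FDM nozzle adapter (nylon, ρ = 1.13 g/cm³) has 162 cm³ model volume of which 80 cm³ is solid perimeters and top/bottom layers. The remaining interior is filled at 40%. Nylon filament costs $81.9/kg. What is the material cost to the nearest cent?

Interior volume = 162 − 80 = 82 cm³.
Infill deposited: 0.40 × 82 → 32.8 cm³.
Total printed volume: 80 + 32.8 → 112.8 cm³.
Mass: 112.8 × 1.13 → 127.464 g.
At $81.9/kg: 127.464/1000 × 81.9 = $10.44.

$10.44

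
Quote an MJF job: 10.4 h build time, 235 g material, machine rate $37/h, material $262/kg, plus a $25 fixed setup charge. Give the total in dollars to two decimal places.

$471.37

Machine-time cost = 37 × 10.4 = $384.80.
Material charge = 262 × 235/1000, so $61.57.
Adding setup: 384.80 + 61.57 + 25 → $471.37.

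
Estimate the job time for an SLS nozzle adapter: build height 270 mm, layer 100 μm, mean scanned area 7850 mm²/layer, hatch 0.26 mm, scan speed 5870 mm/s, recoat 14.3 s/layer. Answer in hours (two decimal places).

14.58 hours

Layers = ⌈270/0.1⌉ = 2700.
Hatch length per layer = 7850 / 0.26, so 30192.3 mm.
Per-layer scan time = 30192.3 / 5870 = 5.1435 s.
Per-layer time = 5.1435 + 14.3, so 19.4435 s.
Total: 2700 × 19.4435 s = 52497.45 s → 14.58 hours.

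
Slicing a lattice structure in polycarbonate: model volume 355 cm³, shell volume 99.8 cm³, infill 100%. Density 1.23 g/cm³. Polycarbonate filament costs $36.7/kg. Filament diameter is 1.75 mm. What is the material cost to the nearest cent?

Interior volume: 355 − 99.8 → 255.2 cm³.
Infill deposited: 1.00 × 255.2 → 255.2 cm³.
Deposited volume: 99.8 + 255.2 → 355 cm³.
Mass = 355 × 1.23, so 436.65 g.
Cost = 436.65 g / 1000 × $36.7/kg = $16.03.

$16.03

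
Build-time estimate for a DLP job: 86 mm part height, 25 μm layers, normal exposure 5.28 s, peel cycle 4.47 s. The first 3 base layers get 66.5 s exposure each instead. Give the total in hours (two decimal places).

Number of layers: 86 / 0.025 → 3440 (rounded up).
Base layers: 3 × (66.5 + 4.47) → 212.91 s.
Remaining layers = 3437 × (5.28 + 4.47) = 33510.75 s.
Total = 212.91 + 33510.75 = 33723.66 s = 9.37 hours.

9.37 hours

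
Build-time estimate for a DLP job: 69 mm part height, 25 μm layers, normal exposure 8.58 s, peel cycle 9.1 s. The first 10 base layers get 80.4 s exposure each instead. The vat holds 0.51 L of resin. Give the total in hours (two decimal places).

13.75 hours

Layer count = ceil(69 / 0.025) = 2760.
Burn-in layers = 10 × (80.4 + 9.1), so 895 s.
Remaining layers: 2750 × (8.58 + 9.1) → 48620 s.
Sum: 895 + 48620 = 49515 s → 13.75 hours.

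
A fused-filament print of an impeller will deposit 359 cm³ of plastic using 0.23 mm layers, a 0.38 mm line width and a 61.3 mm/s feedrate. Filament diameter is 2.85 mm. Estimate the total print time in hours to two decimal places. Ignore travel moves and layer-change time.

Bead cross-section = 0.23 × 0.38, so 0.0874 mm².
Path length: 359000 mm³ / 0.0874 mm² → 4107551.5 mm.
Extrusion time = 4107551.5 / 61.3, so 67007.4 s.
That's 67007.4 s → 18.61 hours.

18.61 hours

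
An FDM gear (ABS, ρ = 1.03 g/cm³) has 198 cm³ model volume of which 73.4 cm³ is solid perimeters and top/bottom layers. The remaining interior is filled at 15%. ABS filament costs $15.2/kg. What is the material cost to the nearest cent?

$1.44

Infill region = 198 − 73.4 = 124.6 cm³.
Deposited infill = 0.15 × 124.6, so 18.69 cm³.
Total extruded = 73.4 + 18.69 = 92.09 cm³.
Mass = 92.09 × 1.03 = 94.8527 g.
Cost = 94.8527 g / 1000 × $15.2/kg = $1.44.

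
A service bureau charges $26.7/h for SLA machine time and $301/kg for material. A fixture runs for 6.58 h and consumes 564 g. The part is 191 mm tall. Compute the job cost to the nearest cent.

Machine cost = 26.7 × 6.58 = $175.686.
Material cost = 301 × 564/1000, so $169.764.
Job cost: 175.686 + 169.764 = $345.45.

$345.45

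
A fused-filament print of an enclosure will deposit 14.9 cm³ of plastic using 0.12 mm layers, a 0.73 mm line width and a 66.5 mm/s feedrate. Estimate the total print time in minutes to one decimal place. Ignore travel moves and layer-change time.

Extrusion cross-section = 0.12 × 0.73 = 0.0876 mm².
Toolpath length = 14.9 cm³ / 0.0876 mm² = 14900 / 0.0876 = 170091.3 mm.
Print-move time = 170091.3 / 66.5, so 2557.8 s.
In the requested units: 2557.8 s = 42.6 minutes.

42.6 minutes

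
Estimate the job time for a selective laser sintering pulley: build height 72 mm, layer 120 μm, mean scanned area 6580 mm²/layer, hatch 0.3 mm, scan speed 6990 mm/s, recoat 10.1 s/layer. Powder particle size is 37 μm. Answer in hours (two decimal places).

Number of layers: 72 / 0.12 → 600 (rounded up).
Scan path per layer = 6580 / 0.3 = 21933.3 mm.
Laser time per layer = 21933.3 / 6990 = 3.1378 s.
Per-layer time = 3.1378 + 10.1, so 13.2378 s.
Build time = 600 × 13.2378 = 7942.68 s = 2.21 hours.

2.21 hours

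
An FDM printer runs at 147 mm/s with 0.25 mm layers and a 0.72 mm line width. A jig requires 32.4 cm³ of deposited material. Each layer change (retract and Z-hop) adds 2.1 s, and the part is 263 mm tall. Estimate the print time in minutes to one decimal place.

57.2 minutes

Bead cross-section: 0.25 × 0.72 → 0.18 mm².
Total extruded path = 32400/0.18 = 180000 mm.
Print-move time: 180000 / 147 → 1224.5 s.
Number of layers: 263 / 0.25 → 1052 (rounded up).
Z-hop total = 1052 × 2.1 = 2209.2 s.
Altogether 1224.5 + 2209.2 = 3433.7 s, i.e. 57.2 minutes.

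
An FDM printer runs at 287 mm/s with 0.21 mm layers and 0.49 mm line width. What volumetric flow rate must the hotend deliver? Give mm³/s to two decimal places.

29.53

Bead cross-section: 0.21 × 0.49 → 0.1029 mm².
Q = v·A = 287 × 0.1029 = 29.53 mm³/s.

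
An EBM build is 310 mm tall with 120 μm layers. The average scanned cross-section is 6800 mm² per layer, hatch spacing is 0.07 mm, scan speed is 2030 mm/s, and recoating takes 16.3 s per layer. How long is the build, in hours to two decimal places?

Number of layers: 310 / 0.12 → 2584 (rounded up).
Scan path per layer = 6800 / 0.07, so 97142.9 mm.
Scan time per layer = 97142.9 / 2030, so 47.8536 s.
Time per layer = 47.8536 + 16.3, so 64.1536 s.
Build time = 2584 × 64.1536 = 165772.9024 s = 46.05 hours.

46.05 hours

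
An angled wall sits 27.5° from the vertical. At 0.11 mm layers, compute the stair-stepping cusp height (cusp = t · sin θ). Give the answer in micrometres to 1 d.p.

h_c = t·sin θ = 0.11 × 0.4617 = 0.050787 mm (50.8 μm).

50.8 μm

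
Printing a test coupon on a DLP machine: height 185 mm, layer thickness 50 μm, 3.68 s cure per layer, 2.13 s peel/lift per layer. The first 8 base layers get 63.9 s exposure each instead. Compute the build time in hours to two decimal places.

6.11 hours

Layer count = ceil(185 / 0.05) = 3700.
Bottom layers = 8 × (63.9 + 2.13), so 528.24 s.
Regular layers = 3692 × (3.68 + 2.13), so 21450.52 s.
Sum: 528.24 + 21450.52 = 21978.76 s → 6.11 hours.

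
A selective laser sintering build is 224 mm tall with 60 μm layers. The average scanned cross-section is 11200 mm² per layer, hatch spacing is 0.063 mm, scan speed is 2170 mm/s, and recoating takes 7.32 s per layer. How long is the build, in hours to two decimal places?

92.57 hours

Layer count = ceil(224 / 0.06) = 3734.
Per-layer scan distance: 11200 / 0.063 → 177777.8 mm.
Laser time per layer = 177777.8 / 2170, so 81.9253 s.
Per-layer time = 81.9253 + 7.32 = 89.2453 s.
Total: 3734 × 89.2453 s = 333241.9502 s → 92.57 hours.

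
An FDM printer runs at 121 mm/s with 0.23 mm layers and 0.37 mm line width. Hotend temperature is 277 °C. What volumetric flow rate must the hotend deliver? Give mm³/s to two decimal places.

Bead cross-section = 0.23 × 0.37, so 0.0851 mm².
Volumetric flow = 121 × 0.0851 = 10.30 mm³/s.

10.30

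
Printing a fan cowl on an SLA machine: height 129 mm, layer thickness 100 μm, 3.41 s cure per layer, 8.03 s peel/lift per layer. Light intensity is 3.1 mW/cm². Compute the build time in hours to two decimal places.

4.10 hours

Layer count = ceil(129 / 0.1) = 1290.
Each layer takes: 3.41 + 8.03 → 11.44 s.
Total = 1290 × 11.44 = 14757.6 s = 4.10 hours.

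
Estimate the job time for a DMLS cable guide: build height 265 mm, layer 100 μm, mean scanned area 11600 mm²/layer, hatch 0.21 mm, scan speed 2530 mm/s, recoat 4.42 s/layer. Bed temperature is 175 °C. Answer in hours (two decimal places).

Number of layers: 265 / 0.1 → 2650 (rounded up).
Hatch length per layer = 11600 / 0.21 = 55238.1 mm.
Scan time per layer: 55238.1 / 2530 → 21.8332 s.
Per-layer time = 21.8332 + 4.42 = 26.2532 s.
Build time = 2650 × 26.2532 = 69570.98 s = 19.33 hours.

19.33 hours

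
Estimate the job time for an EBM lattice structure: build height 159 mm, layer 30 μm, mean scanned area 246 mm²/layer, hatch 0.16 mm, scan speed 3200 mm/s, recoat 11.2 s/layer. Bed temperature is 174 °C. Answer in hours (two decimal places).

17.20 hours

Number of layers: 159 / 0.03 → 5300 (rounded up).
Scan path per layer = 246 / 0.16, so 1537.5 mm.
Per-layer scan time = 1537.5 / 3200 = 0.4805 s.
Time per layer = 0.4805 + 11.2 = 11.6805 s.
Build time = 5300 × 11.6805 = 61906.65 s = 17.20 hours.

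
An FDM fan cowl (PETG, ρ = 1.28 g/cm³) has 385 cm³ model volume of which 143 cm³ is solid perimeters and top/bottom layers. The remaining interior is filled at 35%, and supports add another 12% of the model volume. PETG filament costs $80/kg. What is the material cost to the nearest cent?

Infill region = 385 − 143, so 242 cm³.
Infill deposited = 0.35 × 242, so 84.7 cm³.
Support = 0.12 × 385 = 46.2 cm³.
Deposited volume = 143 + 84.7 + 46.2 = 273.9 cm³.
Mass = 273.9 × 1.28, so 350.592 g.
Cost = 350.592 g / 1000 × $80/kg = $28.05.

$28.05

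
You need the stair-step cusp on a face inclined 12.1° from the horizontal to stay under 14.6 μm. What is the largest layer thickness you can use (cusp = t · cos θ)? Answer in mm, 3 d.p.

0.015 mm

t = h_c / cos θ = 0.0146 / 0.9778 = 0.015 mm.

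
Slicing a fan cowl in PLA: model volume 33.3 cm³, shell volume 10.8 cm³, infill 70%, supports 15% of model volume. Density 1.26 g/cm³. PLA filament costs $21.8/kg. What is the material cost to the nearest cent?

Infill region: 33.3 − 10.8 → 22.5 cm³.
Infill deposited = 0.70 × 22.5, so 15.75 cm³.
Support = 0.15 × 33.3, so 4.995 cm³.
Total extruded = 10.8 + 15.75 + 4.995 = 31.545 cm³.
Mass: 31.545 × 1.26 → 39.7467 g.
Cost = 39.7467 g / 1000 × $21.8/kg = $0.87.

$0.87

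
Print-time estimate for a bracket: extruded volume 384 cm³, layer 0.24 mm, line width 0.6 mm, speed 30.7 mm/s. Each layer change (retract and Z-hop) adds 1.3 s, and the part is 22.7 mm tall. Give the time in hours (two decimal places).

Bead cross-section = 0.24 × 0.6 = 0.144 mm².
Path length: 384000 mm³ / 0.144 mm² → 2666666.7 mm.
Extrusion time: 2666666.7 / 30.7 → 86862.1 s.
Layer count = ceil(22.7 / 0.24) = 95.
Layer-change overhead = 95 × 1.3, so 123.5 s.
Altogether 86862.1 + 123.5 = 86985.6 s, i.e. 24.16 hours.

24.16 hours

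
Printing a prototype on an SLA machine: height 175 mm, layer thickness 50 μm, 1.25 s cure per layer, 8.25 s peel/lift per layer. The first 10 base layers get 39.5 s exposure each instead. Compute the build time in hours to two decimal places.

9.34 hours

Layer count = ceil(175 / 0.05) = 3500.
Burn-in layers = 10 × (39.5 + 8.25) = 477.5 s.
Normal layers: 3490 × (1.25 + 8.25) → 33155 s.
Total = 477.5 + 33155 = 33632.5 s = 9.34 hours.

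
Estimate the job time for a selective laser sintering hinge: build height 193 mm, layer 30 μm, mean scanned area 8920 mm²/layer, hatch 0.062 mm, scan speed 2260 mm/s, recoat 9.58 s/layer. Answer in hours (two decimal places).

130.90 hours

Layer count = ceil(193 / 0.03) = 6434.
Hatch length per layer = 8920 / 0.062, so 143871 mm.
Scan time per layer = 143871 / 2260, so 63.6597 s.
Per-layer time: 63.6597 + 9.58 → 73.2397 s.
Build time = 6434 × 73.2397 = 471224.2298 s = 130.90 hours.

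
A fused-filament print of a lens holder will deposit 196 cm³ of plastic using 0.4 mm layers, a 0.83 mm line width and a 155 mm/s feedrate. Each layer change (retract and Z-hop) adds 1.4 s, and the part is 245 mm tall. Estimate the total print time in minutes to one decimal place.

77.8 minutes

Bead cross-section = 0.4 × 0.83 = 0.332 mm².
Total extruded path = 196000/0.332 = 590361.4 mm.
Time extruding: 590361.4 / 155 → 3808.8 s.
Number of layers: 245 / 0.4 → 613 (rounded up).
Layer-change overhead = 613 × 1.4 = 858.2 s.
Altogether 3808.8 + 858.2 = 4667 s, i.e. 77.8 minutes.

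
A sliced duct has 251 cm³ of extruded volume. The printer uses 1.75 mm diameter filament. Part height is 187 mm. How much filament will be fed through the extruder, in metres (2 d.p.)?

104.35 m

Filament cross-section = π × (1.75/2)² = 2.4053 mm².
L = 251000 mm³ / 2.4053 mm² = 104352.89 mm, i.e. 104.35 m.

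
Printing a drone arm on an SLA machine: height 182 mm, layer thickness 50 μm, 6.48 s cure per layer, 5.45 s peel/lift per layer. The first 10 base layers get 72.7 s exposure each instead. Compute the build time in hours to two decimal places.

Layer count = ceil(182 / 0.05) = 3640.
Bottom layers: 10 × (72.7 + 5.45) → 781.5 s.
Regular layers = 3630 × (6.48 + 5.45), so 43305.9 s.
Total = 781.5 + 43305.9 = 44087.4 s = 12.25 hours.

12.25 hours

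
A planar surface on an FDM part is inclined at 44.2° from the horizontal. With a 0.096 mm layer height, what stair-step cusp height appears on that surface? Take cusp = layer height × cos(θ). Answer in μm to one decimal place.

Cusp = layer height × cos(44.2°) = 0.096 × 0.7169 = 0.068822 mm = 68.8 μm.

68.8 μm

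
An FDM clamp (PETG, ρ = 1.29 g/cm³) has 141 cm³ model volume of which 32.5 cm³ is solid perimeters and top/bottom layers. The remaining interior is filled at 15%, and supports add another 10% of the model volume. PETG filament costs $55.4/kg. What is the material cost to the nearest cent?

$4.49

Interior volume: 141 − 32.5 → 108.5 cm³.
Infill volume = 0.15 × 108.5, so 16.275 cm³.
Support = 0.10 × 141, so 14.1 cm³.
Deposited volume: 32.5 + 16.275 + 14.1 → 62.875 cm³.
Mass: 62.875 × 1.29 → 81.10875 g.
At $55.4/kg: 81.10875/1000 × 55.4 = $4.49.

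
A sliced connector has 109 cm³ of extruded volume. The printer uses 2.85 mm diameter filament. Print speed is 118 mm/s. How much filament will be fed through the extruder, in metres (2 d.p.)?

Cross-section of 2.85 mm filament: π·(2.85/2)² = 6.3794 mm².
L = 109000 mm³ / 6.3794 mm² = 17086.25 mm, i.e. 17.09 m.

17.09 m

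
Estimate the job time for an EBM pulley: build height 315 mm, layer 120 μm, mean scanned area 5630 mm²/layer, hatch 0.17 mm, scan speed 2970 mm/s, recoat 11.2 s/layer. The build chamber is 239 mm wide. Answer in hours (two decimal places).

16.30 hours

Number of layers: 315 / 0.12 → 2625 (rounded up).
Per-layer scan distance = 5630 / 0.17, so 33117.6 mm.
Beam time per layer: 33117.6 / 2970 → 11.1507 s.
Per-layer time: 11.1507 + 11.2 → 22.3507 s.
2625 layers × 22.3507 s/layer = 58670.5875 s, i.e. 16.30 hours.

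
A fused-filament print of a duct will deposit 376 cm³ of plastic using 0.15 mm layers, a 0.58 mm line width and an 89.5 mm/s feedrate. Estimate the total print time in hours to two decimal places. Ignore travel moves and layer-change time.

Line area = 0.15 × 0.58 = 0.087 mm².
Toolpath length = 376 cm³ / 0.087 mm² = 376000 / 0.087 = 4321839.1 mm.
Time extruding = 4321839.1 / 89.5, so 48288.7 s.
In the requested units: 48288.7 s = 13.41 hours.

13.41 hours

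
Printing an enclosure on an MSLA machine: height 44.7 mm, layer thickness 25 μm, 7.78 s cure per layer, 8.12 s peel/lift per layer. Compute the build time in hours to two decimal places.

Number of layers: 44.7 / 0.025 → 1788 (rounded up).
Each layer takes = 7.78 + 8.12 = 15.9 s.
Total = 1788 × 15.9 = 28429.2 s = 7.90 hours.

7.90 hours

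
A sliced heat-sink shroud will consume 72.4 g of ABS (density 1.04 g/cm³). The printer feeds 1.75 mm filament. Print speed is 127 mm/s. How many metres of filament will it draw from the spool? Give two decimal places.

Extruded volume: 72.4/1.04 = 69.6154 cm³ (69615.4 mm³).
Filament cross-section = π × (1.75/2)² = 2.4053 mm².
Length = 69615.4 / 2.4053 = 28942.5 mm = 28.94 m.

28.94 m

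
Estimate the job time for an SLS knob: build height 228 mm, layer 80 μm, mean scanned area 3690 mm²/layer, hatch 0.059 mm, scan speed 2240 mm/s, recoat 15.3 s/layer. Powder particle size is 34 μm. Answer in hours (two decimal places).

34.22 hours

Layer count = ceil(228 / 0.08) = 2850.
Per-layer scan distance: 3690 / 0.059 → 62542.4 mm.
Scan time per layer = 62542.4 / 2240 = 27.9207 s.
Layer cycle: 27.9207 + 15.3 → 43.2207 s.
Total: 2850 × 43.2207 s = 123178.995 s → 34.22 hours.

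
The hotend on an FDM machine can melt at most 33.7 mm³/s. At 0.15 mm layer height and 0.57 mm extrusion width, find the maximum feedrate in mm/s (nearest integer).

394 mm/s

Bead cross-section: 0.15 × 0.57 → 0.0855 mm².
Max speed = 33.7 / 0.0855 = 394.15 ≈ 394 mm/s.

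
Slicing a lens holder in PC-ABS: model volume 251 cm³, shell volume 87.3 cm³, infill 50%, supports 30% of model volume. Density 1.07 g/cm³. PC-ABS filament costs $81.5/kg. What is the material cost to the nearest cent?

Volume inside the shell: 251 − 87.3 → 163.7 cm³.
Infill deposited = 0.50 × 163.7 = 81.85 cm³.
Support: 0.30 × 251 → 75.3 cm³.
Total printed volume: 87.3 + 81.85 + 75.3 → 244.45 cm³.
Mass: 244.45 × 1.07 → 261.5615 g.
At $81.5/kg: 261.5615/1000 × 81.5 = $21.32.

$21.32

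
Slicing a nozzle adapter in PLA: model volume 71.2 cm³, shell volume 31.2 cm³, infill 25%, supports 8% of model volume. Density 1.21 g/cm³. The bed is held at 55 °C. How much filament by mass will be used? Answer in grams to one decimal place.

56.7 g

Infill region = 71.2 − 31.2 = 40 cm³.
Infill volume = 0.25 × 40, so 10 cm³.
Support = 0.08 × 71.2, so 5.696 cm³.
Total printed volume: 31.2 + 10 + 5.696 → 46.896 cm³.
Mass = 46.896 × 1.21 = 56.74416 g.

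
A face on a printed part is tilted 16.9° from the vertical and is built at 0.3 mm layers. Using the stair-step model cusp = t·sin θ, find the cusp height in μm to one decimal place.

h_c = t·sin θ = 0.3 × 0.2907 = 0.08721 mm (87.2 μm).

87.2 μm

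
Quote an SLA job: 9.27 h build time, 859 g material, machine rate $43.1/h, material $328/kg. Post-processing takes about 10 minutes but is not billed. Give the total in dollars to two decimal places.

$681.29

Machine-time cost: 43.1 × 9.27 → $399.537.
Material charge = 328 × 859/1000, so $281.752.
Job cost: 399.537 + 281.752 = 681.289 ≈ $681.29.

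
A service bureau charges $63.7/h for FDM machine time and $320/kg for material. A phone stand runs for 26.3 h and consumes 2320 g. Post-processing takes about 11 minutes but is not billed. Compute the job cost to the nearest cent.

Machine-time cost = 63.7 × 26.3 = $1675.31.
Material charge = 320 × 2320/1000 = $742.40.
Total = 1675.31 + 742.40 = $2417.71.

$2417.71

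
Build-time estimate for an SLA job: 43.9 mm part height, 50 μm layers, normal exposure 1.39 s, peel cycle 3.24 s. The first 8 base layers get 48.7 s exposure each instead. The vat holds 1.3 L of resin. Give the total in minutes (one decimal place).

74.1 minutes

Layer count = ceil(43.9 / 0.05) = 878.
Bottom layers: 8 × (48.7 + 3.24) → 415.52 s.
Remaining layers = 870 × (1.39 + 3.24) = 4028.1 s.
Sum: 415.52 + 4028.1 = 4443.62 s → 74.1 minutes.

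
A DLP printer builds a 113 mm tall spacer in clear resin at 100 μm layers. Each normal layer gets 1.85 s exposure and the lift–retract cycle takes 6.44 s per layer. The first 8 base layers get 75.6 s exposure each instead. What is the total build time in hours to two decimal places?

2.77 hours

Number of layers: 113 / 0.1 → 1130 (rounded up).
Bottom layers = 8 × (75.6 + 6.44), so 656.32 s.
Remaining layers = 1122 × (1.85 + 6.44), so 9301.38 s.
Sum: 656.32 + 9301.38 = 9957.7 s → 2.77 hours.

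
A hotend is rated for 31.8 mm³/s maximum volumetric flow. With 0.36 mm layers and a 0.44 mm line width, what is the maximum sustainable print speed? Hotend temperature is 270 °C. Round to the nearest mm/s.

201 mm/s

Extrusion cross-section: 0.36 × 0.44 → 0.1584 mm².
Max speed = 31.8 / 0.1584 = 200.76 ≈ 201 mm/s.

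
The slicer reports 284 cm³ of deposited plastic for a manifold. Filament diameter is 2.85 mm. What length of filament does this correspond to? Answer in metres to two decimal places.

Filament cross-section = π × (2.85/2)² = 6.3794 mm².
L = 284000 mm³ / 6.3794 mm² = 44518.29 mm, i.e. 44.52 m.

44.52 m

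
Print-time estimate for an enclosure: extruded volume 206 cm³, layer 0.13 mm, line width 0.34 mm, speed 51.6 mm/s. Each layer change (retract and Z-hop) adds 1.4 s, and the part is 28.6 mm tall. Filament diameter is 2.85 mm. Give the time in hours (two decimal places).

25.18 hours

Extrusion cross-section = 0.13 × 0.34 = 0.0442 mm².
Total extruded path = 206000/0.0442 = 4660633.5 mm.
Extrusion time: 4660633.5 / 51.6 → 90322.4 s.
Layers = ⌈28.6/0.13⌉ = 220.
Z-hop total = 220 × 1.4 = 308 s.
Altogether 90322.4 + 308 = 90630.4 s, i.e. 25.18 hours.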